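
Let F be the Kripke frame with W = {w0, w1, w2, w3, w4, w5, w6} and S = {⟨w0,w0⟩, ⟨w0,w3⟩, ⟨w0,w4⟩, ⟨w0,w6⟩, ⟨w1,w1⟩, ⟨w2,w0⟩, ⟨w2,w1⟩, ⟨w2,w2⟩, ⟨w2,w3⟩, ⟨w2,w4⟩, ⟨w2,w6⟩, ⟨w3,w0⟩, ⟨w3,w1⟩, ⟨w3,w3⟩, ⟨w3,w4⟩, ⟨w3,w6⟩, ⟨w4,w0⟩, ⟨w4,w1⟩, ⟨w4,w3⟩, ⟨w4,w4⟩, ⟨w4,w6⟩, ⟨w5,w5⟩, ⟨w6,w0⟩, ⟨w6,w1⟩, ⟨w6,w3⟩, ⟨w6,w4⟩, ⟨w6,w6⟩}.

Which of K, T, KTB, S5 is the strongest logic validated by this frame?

T

Reflexive (axiom T): yes — every world is S-related to itself.
Symmetric (axiom B): no — w2 S w0 but not w0 S w2.
Euclidean (axiom 5): no — w2 S w0 and w2 S w1, but not w0 S w1.
So F validates K, T; KTB would additionally require S to be symmetric. The strongest is T.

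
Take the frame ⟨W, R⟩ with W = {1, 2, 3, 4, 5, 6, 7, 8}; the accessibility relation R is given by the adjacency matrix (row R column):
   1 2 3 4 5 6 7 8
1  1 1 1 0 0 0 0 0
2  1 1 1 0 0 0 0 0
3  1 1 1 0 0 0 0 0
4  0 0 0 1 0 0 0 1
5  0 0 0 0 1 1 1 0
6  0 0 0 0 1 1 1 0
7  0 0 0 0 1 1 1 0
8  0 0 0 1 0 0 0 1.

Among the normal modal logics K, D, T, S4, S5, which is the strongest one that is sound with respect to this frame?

Serial (axiom D): yes — every world has a successor (e.g. 1 R 1).
Reflexive (axiom T): yes — every world is R-related to itself.
Transitive (axiom 4): yes — every two-step R-path is closed by a direct edge.
Euclidean (axiom 5): yes — any two successors of a common world are R-related.
So F validates K, D, T, S4, S5. The strongest is S5.

S5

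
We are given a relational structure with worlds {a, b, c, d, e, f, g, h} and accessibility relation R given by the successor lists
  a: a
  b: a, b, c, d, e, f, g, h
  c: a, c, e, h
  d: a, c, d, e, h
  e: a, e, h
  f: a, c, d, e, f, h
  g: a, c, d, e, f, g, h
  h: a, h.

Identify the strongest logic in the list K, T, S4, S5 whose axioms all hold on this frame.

S4

Reflexive (axiom T): yes — every world is R-related to itself.
Transitive (axiom 4): yes — every two-step R-path is closed by a direct edge.
Euclidean (axiom 5): no — b R a and b R c, but not a R c.
So F validates K, T, S4; S5 would additionally require R to be Euclidean. The strongest is S4.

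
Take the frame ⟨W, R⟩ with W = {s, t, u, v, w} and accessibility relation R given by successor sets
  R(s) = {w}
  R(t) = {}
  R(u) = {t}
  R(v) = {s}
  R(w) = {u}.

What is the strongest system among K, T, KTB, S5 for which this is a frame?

Reflexive (axiom T): no — s is not related to itself.
Symmetric (axiom B): no — s R w but not w R s.
Euclidean (axiom 5): no — s R w and s R w, but not w R w.
So F validates K; T would additionally require R to be reflexive. The strongest is K.

K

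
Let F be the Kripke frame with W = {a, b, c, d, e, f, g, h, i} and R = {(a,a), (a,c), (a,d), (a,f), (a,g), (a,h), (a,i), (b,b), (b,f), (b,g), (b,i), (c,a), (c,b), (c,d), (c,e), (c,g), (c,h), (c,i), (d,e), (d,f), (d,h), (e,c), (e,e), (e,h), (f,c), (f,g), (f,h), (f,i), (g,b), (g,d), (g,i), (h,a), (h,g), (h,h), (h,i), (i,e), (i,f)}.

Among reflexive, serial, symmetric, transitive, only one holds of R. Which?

Reflexive: no — c is not related to itself.
Serial: yes — every world has a successor (e.g. a R a).
Symmetric: no — a R d but not d R a.
Transitive: no — a R c and c R b, but not a R b.
Only serial holds.

serial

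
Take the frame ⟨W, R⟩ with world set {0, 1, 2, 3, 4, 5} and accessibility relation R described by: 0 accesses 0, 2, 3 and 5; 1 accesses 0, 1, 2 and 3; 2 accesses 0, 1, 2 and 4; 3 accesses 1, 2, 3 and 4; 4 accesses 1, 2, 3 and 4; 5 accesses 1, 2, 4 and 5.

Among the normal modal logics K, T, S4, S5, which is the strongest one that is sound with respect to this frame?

Reflexive (axiom T): yes — every world is R-related to itself.
Transitive (axiom 4): no — 0 R 2 and 2 R 1, but not 0 R 1.
Euclidean (axiom 5): no — 0 R 2 and 0 R 3, but not 2 R 3.
So F validates K, T; S4 would additionally require R to be transitive. The strongest is T.

T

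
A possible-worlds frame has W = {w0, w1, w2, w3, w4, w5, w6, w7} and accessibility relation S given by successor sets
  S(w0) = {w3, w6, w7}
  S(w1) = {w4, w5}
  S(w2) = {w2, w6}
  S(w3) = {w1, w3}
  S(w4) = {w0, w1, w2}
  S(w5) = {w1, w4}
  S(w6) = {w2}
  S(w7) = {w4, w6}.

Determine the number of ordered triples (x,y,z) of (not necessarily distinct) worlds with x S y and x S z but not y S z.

27

Enumerating: (w0,w3,w6), (w0,w3,w7), (w0,w6,w3), (w0,w6,w6), (w0,w6,w7), (w0,w7,w3), (w0,w7,w7), (w1,w4,w4), (w1,w4,w5), (w1,w5,w5), (w2,w6,w6), (w3,w1,w1), … and 15 more.
Total: 27.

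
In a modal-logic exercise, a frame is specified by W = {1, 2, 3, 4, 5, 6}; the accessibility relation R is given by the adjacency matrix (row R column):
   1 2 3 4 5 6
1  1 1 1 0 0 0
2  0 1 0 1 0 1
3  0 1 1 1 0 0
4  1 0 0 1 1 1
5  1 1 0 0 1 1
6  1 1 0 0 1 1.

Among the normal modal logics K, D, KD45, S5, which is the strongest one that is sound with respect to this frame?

Serial (axiom D): yes — every world has a successor (e.g. 1 R 1).
Transitive (axiom 4): no — 1 R 2 and 2 R 4, but not 1 R 4.
Euclidean (axiom 5): no — 1 R 2 and 1 R 3, but not 2 R 3.
Reflexive (axiom T): yes — every world is R-related to itself.
So F validates K, D; KD45 would additionally require R to be Euclidean and transitive. The strongest is D.

D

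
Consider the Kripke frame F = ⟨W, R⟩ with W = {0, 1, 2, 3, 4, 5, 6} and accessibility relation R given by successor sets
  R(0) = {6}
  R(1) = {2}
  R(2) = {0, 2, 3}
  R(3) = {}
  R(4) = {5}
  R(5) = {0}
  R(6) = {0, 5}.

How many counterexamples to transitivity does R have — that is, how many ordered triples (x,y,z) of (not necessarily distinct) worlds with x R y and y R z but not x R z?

8

Enumerating: (0,6,0), (0,6,5), (1,2,0), (1,2,3), (2,0,6), (4,5,0), (5,0,6), (6,0,6).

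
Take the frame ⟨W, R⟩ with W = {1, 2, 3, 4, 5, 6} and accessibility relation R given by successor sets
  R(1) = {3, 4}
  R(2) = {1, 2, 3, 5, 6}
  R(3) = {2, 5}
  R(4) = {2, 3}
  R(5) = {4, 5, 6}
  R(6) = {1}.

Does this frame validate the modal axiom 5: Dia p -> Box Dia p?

No

By correspondence theory, 5 is valid on a frame iff R is Euclidean.
Euclidean: no — 1 R 3 and 1 R 4, but not 3 R 4.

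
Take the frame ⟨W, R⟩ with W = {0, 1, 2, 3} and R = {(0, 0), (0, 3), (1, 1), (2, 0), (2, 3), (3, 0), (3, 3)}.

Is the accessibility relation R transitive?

Transitive: yes — every two-step R-path is closed by a direct edge.

Yes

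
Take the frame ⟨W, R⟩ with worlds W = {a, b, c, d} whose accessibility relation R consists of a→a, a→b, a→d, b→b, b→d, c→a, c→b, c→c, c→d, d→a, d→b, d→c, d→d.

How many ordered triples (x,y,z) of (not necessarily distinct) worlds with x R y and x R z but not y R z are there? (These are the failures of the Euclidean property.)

Enumerating: (a,b,a), (c,a,c), (c,b,a), (c,b,c), (d,a,c), (d,b,a), (d,b,c).

7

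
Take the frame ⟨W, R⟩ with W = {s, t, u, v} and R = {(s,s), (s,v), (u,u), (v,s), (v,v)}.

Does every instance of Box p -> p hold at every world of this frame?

No

Axiom T corresponds to the accessibility relation being reflexive.
Reflexive: no — t is not related to itself.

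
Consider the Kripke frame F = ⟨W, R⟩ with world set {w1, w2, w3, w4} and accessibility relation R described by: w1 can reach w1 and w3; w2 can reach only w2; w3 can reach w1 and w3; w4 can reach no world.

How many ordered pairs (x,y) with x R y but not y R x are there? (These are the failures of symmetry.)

R is symmetric; there are no such tuples.

0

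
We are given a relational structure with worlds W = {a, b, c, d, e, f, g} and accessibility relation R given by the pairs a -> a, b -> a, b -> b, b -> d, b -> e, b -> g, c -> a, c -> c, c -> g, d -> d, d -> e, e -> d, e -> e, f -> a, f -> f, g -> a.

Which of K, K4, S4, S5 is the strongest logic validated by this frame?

K4

Transitive (axiom 4): yes — every two-step R-path is closed by a direct edge.
Reflexive (axiom T): no — g is not related to itself.
Euclidean (axiom 5): no — b R a and b R d, but not a R d.
So F validates K, K4; S4 would additionally require R to be reflexive. The strongest is K4.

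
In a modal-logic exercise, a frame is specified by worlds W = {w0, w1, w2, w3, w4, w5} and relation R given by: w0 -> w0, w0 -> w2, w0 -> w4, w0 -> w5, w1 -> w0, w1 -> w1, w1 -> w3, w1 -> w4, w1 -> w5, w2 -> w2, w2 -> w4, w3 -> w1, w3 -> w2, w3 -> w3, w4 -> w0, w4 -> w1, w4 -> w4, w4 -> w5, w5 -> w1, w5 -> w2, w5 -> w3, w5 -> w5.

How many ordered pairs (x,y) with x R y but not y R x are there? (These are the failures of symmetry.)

Enumerating: (w0,w2), (w0,w5), (w1,w0), (w2,w4), (w3,w2), (w4,w5), (w5,w2), (w5,w3).

8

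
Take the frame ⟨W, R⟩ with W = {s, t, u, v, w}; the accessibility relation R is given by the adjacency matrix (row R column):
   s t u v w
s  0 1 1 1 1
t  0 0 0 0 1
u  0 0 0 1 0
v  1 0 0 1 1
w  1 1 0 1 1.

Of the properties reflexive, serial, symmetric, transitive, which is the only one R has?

serial

Reflexive: no — s is not related to itself.
Serial: yes — every world has a successor (e.g. s R t).
Symmetric: no — s R t but not t R s.
Transitive: no — t R w and w R s, but not t R s.
Only serial holds.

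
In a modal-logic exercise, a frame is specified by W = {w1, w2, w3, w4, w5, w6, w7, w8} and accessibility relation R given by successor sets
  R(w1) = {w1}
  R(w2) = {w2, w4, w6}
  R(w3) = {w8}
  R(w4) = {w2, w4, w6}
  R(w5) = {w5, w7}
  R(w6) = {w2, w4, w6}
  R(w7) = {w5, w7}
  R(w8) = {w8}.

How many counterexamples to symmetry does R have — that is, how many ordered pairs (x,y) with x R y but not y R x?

Enumerating: (w3,w8).

1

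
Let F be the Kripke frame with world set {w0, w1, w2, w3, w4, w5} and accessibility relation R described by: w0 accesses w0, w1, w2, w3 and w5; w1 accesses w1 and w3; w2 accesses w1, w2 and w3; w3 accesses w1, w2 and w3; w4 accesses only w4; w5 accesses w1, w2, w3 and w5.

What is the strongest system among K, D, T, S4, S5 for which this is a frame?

T

Serial (axiom D): yes — every world has a successor (e.g. w0 R w0).
Reflexive (axiom T): yes — every world is R-related to itself.
Transitive (axiom 4): no — w1 R w3 and w3 R w2, but not w1 R w2.
Euclidean (axiom 5): no — w0 R w1 and w0 R w2, but not w1 R w2.
So F validates K, D, T; S4 would additionally require R to be transitive. The strongest is T.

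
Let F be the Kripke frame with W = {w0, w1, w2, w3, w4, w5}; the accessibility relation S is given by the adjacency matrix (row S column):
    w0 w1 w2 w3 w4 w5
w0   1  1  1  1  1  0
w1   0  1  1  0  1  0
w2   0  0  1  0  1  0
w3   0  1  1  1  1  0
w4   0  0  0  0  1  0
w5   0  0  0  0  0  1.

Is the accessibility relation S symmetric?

No

Symmetric: no — w0 S w1 but not w1 S w0.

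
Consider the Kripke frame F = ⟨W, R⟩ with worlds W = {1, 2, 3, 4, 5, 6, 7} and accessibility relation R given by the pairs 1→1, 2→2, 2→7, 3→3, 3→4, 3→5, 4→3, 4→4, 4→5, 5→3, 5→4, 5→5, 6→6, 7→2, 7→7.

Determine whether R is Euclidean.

Euclidean: yes — any two successors of a common world are R-related.

Yes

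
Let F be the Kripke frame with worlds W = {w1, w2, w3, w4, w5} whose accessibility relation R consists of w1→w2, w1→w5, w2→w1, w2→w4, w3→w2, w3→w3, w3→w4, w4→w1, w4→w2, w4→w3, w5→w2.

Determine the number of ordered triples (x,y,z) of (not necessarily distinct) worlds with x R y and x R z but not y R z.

Enumerating: (w1,w2,w2), (w1,w2,w5), (w1,w5,w5), (w2,w1,w1), (w2,w1,w4), (w2,w4,w4), (w3,w2,w2), (w3,w2,w3), (w3,w4,w4), (w4,w1,w1), (w4,w1,w3), (w4,w2,w2), (w4,w2,w3), (w4,w3,w1), (w5,w2,w2).

15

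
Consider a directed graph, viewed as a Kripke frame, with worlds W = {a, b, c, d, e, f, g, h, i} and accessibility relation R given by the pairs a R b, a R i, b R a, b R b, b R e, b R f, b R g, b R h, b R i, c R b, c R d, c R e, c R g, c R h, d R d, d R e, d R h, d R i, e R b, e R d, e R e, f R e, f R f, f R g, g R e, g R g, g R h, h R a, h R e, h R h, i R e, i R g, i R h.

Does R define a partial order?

No

Reflexive: no — a is not related to itself.
Transitive: no — a R b and b R e, but not a R e.
Antisymmetric: no — a R b and b R a with a ≠ b.
So R is not a partial order.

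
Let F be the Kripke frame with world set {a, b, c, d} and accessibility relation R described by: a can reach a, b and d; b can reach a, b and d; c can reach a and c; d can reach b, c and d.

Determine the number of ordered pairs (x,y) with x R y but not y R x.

3

Enumerating: (a,d), (c,a), (d,c).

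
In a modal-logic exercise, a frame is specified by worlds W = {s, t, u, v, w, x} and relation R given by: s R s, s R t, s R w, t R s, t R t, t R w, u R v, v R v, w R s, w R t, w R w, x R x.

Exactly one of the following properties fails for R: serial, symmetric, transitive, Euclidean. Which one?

symmetric

Serial: yes — every world has a successor (e.g. s R s).
Symmetric: no — u R v but not v R u.
Transitive: yes — every two-step R-path is closed by a direct edge.
Euclidean: yes — any two successors of a common world are R-related.
Only symmetric fails.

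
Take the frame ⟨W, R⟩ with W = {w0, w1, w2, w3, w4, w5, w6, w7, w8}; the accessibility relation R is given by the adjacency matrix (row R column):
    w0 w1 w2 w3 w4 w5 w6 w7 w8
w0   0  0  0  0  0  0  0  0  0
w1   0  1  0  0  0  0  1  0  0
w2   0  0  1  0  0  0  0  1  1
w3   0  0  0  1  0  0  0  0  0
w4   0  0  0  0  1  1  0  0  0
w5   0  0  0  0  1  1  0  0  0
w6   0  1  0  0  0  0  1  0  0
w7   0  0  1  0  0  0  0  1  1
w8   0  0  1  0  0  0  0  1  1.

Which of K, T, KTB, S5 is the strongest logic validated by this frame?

K

Reflexive (axiom T): no — w0 is not related to itself.
Symmetric (axiom B): yes — every pair in R has its reverse in R.
Euclidean (axiom 5): yes — any two successors of a common world are R-related.
So F validates K; T would additionally require R to be reflexive. The strongest is K.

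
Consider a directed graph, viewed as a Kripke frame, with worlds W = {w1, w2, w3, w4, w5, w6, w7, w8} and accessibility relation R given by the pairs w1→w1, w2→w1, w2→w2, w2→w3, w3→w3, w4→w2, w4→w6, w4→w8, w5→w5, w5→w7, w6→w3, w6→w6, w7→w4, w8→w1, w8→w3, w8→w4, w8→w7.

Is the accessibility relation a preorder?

No

Reflexive: no — w4 is not related to itself.
Transitive: no — w4 R w2 and w2 R w1, but not w4 R w1.
So R is not a preorder.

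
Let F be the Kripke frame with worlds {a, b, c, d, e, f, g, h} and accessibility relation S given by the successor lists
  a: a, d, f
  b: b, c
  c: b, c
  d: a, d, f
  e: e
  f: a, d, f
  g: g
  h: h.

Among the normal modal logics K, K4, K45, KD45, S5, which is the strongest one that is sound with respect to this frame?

Transitive (axiom 4): yes — every two-step S-path is closed by a direct edge.
Euclidean (axiom 5): yes — any two successors of a common world are S-related.
Serial (axiom D): yes — every world has a successor (e.g. a S a).
Reflexive (axiom T): yes — every world is S-related to itself.
So F validates K, K4, K45, KD45, S5. The strongest is S5.

S5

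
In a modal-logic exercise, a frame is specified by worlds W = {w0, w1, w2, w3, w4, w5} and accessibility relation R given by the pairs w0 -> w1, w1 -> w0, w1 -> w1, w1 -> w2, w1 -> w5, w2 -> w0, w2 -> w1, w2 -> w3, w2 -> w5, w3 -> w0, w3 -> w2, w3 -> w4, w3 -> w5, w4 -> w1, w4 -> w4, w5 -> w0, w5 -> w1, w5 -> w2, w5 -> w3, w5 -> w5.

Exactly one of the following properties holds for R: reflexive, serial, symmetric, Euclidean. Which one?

serial

Reflexive: no — w0 is not related to itself.
Serial: yes — every world has a successor (e.g. w0 R w1).
Symmetric: no — w2 R w0 but not w0 R w2.
Euclidean: no — w1 R w0 and w1 R w2, but not w0 R w2.
Only serial holds.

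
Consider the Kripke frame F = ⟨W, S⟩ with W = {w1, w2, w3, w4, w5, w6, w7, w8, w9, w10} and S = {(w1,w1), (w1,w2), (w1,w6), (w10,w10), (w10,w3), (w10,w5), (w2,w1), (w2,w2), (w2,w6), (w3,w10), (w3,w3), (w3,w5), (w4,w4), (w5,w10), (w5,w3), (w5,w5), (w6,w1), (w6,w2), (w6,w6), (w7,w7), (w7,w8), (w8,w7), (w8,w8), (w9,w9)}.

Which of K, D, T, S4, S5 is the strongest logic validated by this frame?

Serial (axiom D): yes — every world has a successor (e.g. w1 S w1).
Reflexive (axiom T): yes — every world is S-related to itself.
Transitive (axiom 4): yes — every two-step S-path is closed by a direct edge.
Euclidean (axiom 5): yes — any two successors of a common world are S-related.
So F validates K, D, T, S4, S5. The strongest is S5.

S5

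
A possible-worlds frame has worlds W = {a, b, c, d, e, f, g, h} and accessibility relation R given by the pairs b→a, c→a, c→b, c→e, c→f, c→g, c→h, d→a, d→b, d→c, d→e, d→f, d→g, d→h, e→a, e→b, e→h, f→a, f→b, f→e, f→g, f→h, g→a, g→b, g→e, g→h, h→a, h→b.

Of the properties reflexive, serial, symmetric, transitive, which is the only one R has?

transitive

Reflexive: no — a is not related to itself.
Serial: no — a has no R-successor.
Symmetric: no — b R a but not a R b.
Transitive: yes — every two-step R-path is closed by a direct edge.
Only transitive holds.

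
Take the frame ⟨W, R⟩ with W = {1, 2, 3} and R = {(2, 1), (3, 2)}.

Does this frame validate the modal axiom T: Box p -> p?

No

Axiom T corresponds to the accessibility relation being reflexive.
Reflexive: no — 1 is not related to itself.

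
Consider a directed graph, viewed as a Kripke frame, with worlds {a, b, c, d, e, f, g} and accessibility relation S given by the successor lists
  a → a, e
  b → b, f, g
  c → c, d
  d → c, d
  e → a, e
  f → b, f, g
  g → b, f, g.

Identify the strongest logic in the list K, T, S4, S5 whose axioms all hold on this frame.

S5

Reflexive (axiom T): yes — every world is S-related to itself.
Transitive (axiom 4): yes — every two-step S-path is closed by a direct edge.
Euclidean (axiom 5): yes — any two successors of a common world are S-related.
So F validates K, T, S4, S5. The strongest is S5.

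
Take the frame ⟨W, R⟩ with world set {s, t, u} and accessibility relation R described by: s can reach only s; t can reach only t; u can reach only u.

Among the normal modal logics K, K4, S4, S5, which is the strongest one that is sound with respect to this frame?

Transitive (axiom 4): yes — every two-step R-path is closed by a direct edge.
Reflexive (axiom T): yes — every world is R-related to itself.
Euclidean (axiom 5): yes — any two successors of a common world are R-related.
So F validates K, K4, S4, S5. The strongest is S5.

S5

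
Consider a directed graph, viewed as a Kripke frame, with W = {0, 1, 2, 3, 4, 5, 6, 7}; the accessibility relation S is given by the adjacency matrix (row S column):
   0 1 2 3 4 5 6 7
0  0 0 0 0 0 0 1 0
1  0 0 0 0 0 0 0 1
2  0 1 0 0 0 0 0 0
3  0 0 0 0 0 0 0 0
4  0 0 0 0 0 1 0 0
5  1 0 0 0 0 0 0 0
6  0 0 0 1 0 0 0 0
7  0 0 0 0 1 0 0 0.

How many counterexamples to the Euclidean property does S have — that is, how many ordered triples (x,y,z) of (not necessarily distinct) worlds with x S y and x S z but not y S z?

Enumerating: (0,6,6), (1,7,7), (2,1,1), (4,5,5), (5,0,0), (6,3,3), (7,4,4).

7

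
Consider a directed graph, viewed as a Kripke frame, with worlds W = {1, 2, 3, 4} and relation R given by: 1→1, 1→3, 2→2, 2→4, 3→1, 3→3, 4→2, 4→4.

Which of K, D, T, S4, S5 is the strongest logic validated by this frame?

Serial (axiom D): yes — every world has a successor (e.g. 1 R 1).
Reflexive (axiom T): yes — every world is R-related to itself.
Transitive (axiom 4): yes — every two-step R-path is closed by a direct edge.
Euclidean (axiom 5): yes — any two successors of a common world are R-related.
So F validates K, D, T, S4, S5. The strongest is S5.

S5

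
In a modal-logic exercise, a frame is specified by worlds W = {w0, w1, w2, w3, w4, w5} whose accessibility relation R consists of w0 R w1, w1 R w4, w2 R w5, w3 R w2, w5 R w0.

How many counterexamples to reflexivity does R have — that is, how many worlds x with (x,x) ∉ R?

Enumerating: w0, w1, w2, w3, w4, w5.

6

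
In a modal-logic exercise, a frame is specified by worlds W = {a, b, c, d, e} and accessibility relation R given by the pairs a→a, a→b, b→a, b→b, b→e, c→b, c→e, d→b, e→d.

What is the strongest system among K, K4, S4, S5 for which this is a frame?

K

Transitive (axiom 4): no — a R b and b R e, but not a R e.
Reflexive (axiom T): no — c is not related to itself.
Euclidean (axiom 5): no — b R a and b R e, but not a R e.
So F validates K; K4 would additionally require R to be transitive. The strongest is K.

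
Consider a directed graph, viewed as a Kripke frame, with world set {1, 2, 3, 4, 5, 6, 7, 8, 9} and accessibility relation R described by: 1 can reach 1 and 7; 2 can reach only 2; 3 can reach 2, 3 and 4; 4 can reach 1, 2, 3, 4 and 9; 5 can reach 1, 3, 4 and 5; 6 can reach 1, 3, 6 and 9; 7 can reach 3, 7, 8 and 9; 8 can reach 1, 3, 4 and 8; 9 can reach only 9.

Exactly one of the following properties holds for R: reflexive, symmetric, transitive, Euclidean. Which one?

reflexive

Reflexive: yes — every world is R-related to itself.
Symmetric: no — 1 R 7 but not 7 R 1.
Transitive: no — 1 R 7 and 7 R 3, but not 1 R 3.
Euclidean: no — 3 R 2 and 3 R 4, but not 2 R 4.
Only reflexive holds.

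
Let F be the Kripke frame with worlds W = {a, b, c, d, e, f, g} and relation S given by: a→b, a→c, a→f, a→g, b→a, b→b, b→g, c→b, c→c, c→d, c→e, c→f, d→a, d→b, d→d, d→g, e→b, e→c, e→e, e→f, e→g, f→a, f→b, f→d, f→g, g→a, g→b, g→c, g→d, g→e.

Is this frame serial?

Yes

Serial: yes — every world has a successor (e.g. a S b).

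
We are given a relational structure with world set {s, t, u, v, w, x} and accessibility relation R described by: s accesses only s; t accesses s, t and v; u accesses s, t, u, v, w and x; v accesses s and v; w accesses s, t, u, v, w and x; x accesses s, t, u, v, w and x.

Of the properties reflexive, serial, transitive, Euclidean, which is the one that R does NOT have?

Euclidean

Reflexive: yes — every world is R-related to itself.
Serial: yes — every world has a successor (e.g. s R s).
Transitive: yes — every two-step R-path is closed by a direct edge.
Euclidean: no — t R s and t R v, but not s R v.
Only Euclidean fails.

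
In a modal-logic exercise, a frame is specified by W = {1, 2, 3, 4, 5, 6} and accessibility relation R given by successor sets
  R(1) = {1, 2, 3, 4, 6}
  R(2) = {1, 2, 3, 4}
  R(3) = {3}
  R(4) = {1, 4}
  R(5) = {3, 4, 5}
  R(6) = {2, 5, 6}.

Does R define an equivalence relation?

Reflexive: yes — every world is R-related to itself.
Symmetric: no — 1 R 3 but not 3 R 1.
Transitive: no — 1 R 6 and 6 R 5, but not 1 R 5.
So R is not an equivalence relation.

No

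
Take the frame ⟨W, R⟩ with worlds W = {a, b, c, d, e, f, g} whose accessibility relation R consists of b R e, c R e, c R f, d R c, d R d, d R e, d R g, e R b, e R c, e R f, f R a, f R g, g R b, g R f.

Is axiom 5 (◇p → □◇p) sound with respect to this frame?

No

The schema 5 characterises exactly the Euclidean frames.
Euclidean: no — c R f and c R e, but not f R e.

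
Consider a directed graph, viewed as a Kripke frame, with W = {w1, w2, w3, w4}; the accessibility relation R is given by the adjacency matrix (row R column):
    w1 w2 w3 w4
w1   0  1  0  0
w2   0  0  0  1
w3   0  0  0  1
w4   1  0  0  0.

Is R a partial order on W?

No

Reflexive: no — w1 is not related to itself.
Transitive: no — w1 R w2 and w2 R w4, but not w1 R w4.
Antisymmetric: yes — no distinct pair is related both ways.
So R is not a partial order.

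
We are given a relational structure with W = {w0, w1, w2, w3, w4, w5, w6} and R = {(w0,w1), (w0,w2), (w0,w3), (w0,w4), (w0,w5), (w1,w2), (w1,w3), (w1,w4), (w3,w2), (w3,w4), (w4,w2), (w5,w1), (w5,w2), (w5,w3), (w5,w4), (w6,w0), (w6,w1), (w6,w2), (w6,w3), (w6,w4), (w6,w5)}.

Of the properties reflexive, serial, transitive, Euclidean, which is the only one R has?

transitive

Reflexive: no — w0 is not related to itself.
Serial: no — w2 has no R-successor.
Transitive: yes — every two-step R-path is closed by a direct edge.
Euclidean: no — w0 R w1 and w0 R w5, but not w1 R w5.
Only transitive holds.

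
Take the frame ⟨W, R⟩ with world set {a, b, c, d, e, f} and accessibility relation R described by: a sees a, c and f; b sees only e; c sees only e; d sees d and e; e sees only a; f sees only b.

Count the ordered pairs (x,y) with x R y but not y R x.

Enumerating: (a,c), (a,f), (b,e), (c,e), (d,e), (e,a), (f,b).

7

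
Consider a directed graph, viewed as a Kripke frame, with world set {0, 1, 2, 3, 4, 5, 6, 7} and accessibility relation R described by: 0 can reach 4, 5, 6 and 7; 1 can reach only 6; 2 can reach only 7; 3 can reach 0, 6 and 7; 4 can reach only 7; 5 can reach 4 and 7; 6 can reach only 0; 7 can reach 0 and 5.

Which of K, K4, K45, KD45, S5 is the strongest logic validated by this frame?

Transitive (axiom 4): no — 1 R 6 and 6 R 0, but not 1 R 0.
Euclidean (axiom 5): no — 0 R 4 and 0 R 5, but not 4 R 5.
Serial (axiom D): yes — every world has a successor (e.g. 0 R 4).
Reflexive (axiom T): no — 0 is not related to itself.
So F validates K; K4 would additionally require R to be transitive. The strongest is K.

K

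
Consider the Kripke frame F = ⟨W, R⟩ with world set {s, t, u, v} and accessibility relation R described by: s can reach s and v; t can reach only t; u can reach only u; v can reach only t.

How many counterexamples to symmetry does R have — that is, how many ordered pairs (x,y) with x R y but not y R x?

2

Enumerating: (s,v), (v,t).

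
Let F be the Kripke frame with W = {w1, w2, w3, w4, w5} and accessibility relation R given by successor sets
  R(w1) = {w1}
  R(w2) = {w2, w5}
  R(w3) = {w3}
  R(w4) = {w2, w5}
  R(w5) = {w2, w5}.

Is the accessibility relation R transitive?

Yes

Transitive: yes — every two-step R-path is closed by a direct edge.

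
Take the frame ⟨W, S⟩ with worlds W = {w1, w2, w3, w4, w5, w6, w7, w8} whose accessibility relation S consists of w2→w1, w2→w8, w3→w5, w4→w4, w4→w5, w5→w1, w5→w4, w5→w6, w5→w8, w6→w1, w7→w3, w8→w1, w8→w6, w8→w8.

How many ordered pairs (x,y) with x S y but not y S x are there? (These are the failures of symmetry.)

10

Enumerating: (w2,w1), (w2,w8), (w3,w5), (w5,w1), (w5,w6), (w5,w8), (w6,w1), (w7,w3), (w8,w1), (w8,w6).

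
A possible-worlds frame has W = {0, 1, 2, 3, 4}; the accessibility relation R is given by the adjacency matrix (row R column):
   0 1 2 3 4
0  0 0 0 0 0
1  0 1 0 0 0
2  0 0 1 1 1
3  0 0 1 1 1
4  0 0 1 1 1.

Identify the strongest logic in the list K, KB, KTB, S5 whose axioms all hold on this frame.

KB

Symmetric (axiom B): yes — every pair in R has its reverse in R.
Reflexive (axiom T): no — 0 is not related to itself.
Euclidean (axiom 5): yes — any two successors of a common world are R-related.
So F validates K, KB; KTB would additionally require R to be reflexive. The strongest is KB.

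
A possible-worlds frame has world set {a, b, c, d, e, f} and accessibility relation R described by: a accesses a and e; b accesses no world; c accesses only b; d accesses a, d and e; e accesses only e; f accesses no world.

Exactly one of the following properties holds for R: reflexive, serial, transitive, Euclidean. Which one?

Reflexive: no — b is not related to itself.
Serial: no — b has no R-successor.
Transitive: yes — every two-step R-path is closed by a direct edge.
Euclidean: no — d R e and d R a, but not e R a.
Only transitive holds.

transitive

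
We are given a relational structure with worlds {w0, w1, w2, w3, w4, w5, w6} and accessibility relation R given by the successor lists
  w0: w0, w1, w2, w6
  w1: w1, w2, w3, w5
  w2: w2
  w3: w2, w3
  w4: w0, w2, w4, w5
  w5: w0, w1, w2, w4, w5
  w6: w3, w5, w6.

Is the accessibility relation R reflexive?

Yes

Reflexive: yes — every world is R-related to itself.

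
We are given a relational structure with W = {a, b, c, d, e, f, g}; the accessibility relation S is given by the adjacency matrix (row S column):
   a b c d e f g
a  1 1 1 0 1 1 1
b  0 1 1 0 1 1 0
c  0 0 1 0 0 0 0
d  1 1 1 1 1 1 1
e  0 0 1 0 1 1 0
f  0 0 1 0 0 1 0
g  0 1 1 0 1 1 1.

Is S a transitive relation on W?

Transitive: yes — every two-step S-path is closed by a direct edge.

Yes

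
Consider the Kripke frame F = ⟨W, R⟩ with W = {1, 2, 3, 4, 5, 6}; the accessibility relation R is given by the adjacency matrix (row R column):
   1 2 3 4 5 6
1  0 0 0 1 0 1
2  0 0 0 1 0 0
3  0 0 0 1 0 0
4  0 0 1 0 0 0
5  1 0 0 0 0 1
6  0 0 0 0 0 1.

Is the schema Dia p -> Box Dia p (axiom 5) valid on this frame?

The schema 5 characterises exactly the Euclidean frames.
Euclidean: no — 1 R 4 and 1 R 6, but not 4 R 6.

No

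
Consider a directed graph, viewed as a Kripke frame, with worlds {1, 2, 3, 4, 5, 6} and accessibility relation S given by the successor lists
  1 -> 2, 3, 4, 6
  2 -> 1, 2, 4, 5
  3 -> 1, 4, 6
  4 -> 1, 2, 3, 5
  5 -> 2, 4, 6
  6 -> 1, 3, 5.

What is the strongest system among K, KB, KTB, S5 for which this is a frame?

KB

Symmetric (axiom B): yes — every pair in S has its reverse in S.
Reflexive (axiom T): no — 1 is not related to itself.
Euclidean (axiom 5): no — 1 S 2 and 1 S 3, but not 2 S 3.
So F validates K, KB; KTB would additionally require S to be reflexive. The strongest is KB.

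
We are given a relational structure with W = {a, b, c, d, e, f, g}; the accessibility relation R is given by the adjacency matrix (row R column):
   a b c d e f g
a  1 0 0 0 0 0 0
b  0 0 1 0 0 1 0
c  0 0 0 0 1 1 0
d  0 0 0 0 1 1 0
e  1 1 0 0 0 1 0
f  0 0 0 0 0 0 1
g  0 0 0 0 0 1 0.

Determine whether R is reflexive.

Reflexive: no — b is not related to itself.

No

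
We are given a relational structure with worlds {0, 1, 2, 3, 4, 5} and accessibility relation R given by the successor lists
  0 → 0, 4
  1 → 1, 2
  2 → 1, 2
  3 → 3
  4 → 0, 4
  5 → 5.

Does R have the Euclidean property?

Yes

Euclidean: yes — any two successors of a common world are R-related.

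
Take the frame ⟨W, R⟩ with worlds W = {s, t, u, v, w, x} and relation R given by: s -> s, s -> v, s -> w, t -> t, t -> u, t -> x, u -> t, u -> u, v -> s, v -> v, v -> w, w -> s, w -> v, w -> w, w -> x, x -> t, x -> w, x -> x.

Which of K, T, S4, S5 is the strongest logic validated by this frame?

T

Reflexive (axiom T): yes — every world is R-related to itself.
Transitive (axiom 4): no — s R w and w R x, but not s R x.
Euclidean (axiom 5): no — t R u and t R x, but not u R x.
So F validates K, T; S4 would additionally require R to be transitive. The strongest is T.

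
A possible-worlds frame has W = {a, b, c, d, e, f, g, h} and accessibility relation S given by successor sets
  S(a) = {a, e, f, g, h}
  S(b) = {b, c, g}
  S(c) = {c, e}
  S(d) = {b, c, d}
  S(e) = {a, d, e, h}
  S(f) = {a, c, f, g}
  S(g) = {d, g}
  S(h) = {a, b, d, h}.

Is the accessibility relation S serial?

Yes

Serial: yes — every world has a successor (e.g. a S a).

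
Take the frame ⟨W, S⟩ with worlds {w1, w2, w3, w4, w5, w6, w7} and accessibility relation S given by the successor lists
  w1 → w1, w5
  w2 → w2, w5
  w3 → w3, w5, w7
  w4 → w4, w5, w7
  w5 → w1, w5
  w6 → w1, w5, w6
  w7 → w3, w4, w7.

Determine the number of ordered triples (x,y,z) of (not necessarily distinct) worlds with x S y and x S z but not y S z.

Enumerating: (w2,w5,w2), (w3,w5,w3), (w3,w5,w7), (w3,w7,w5), (w4,w5,w4), (w4,w5,w7), (w4,w7,w5), (w6,w1,w6), (w6,w5,w6), (w7,w3,w4), (w7,w4,w3).

11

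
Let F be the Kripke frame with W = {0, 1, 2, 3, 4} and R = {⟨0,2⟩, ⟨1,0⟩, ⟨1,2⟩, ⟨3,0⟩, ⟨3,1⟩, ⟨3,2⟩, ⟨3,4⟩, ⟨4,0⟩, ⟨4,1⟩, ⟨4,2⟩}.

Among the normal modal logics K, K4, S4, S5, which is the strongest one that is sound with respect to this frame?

K4

Transitive (axiom 4): yes — every two-step R-path is closed by a direct edge.
Reflexive (axiom T): no — 0 is not related to itself.
Euclidean (axiom 5): no — 1 R 2 and 1 R 0, but not 2 R 0.
So F validates K, K4; S4 would additionally require R to be reflexive. The strongest is K4.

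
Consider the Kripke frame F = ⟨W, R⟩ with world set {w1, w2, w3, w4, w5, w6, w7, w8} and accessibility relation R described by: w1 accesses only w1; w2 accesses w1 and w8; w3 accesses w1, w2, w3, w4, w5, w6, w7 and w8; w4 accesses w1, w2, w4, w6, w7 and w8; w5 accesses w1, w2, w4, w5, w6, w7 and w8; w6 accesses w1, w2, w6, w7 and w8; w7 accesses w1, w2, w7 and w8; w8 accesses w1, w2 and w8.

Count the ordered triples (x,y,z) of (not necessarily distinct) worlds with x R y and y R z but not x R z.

Enumerating: (w2,w8,w2).

1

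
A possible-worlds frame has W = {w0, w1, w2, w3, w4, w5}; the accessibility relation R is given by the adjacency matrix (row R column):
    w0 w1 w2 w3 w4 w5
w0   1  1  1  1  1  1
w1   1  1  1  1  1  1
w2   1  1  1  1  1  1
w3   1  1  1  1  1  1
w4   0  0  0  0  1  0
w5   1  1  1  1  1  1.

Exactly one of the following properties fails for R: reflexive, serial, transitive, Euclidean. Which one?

Euclidean

Reflexive: yes — every world is R-related to itself.
Serial: yes — every world has a successor (e.g. w0 R w0).
Transitive: yes — every two-step R-path is closed by a direct edge.
Euclidean: no — w0 R w4 and w0 R w1, but not w4 R w1.
Only Euclidean fails.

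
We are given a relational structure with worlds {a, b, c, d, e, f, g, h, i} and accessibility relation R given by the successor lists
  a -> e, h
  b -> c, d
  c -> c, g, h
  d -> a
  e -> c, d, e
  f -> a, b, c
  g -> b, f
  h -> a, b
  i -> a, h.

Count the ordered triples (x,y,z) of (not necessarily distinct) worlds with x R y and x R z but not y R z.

Enumerating: (a,e,h), (a,h,e), (a,h,h), (b,c,d), (b,d,c), (b,d,d), (c,g,c), (c,g,g), (c,g,h), (c,h,c), (c,h,g), (c,h,h), … and 22 more.
Total: 34.

34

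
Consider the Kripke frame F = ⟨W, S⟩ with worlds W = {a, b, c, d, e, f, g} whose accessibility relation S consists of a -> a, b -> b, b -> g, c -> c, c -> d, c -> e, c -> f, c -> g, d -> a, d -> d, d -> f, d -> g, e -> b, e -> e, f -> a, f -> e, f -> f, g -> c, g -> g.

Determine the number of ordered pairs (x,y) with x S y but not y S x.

Enumerating: (b,g), (c,d), (c,e), (c,f), (d,a), (d,f), (d,g), (e,b), (f,a), (f,e).

10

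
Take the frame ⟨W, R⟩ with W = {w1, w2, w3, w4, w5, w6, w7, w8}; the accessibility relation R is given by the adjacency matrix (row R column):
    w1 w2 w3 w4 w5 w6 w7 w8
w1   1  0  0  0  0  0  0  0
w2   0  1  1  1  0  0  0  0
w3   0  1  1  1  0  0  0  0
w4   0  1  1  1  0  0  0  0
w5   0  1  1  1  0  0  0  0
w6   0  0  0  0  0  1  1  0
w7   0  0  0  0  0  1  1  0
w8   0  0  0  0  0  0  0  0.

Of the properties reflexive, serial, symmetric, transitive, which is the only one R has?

Reflexive: no — w5 is not related to itself.
Serial: no — w8 has no R-successor.
Symmetric: no — w5 R w2 but not w2 R w5.
Transitive: yes — every two-step R-path is closed by a direct edge.
Only transitive holds.

transitive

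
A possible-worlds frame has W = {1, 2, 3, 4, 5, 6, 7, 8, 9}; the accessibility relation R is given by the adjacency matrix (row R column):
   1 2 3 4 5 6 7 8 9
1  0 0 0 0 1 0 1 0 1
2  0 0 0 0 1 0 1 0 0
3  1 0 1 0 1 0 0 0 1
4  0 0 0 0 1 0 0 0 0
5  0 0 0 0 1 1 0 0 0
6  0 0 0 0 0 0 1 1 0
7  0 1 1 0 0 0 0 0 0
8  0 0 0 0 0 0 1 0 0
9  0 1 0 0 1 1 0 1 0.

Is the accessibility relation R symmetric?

No

Symmetric: no — 1 R 5 but not 5 R 1.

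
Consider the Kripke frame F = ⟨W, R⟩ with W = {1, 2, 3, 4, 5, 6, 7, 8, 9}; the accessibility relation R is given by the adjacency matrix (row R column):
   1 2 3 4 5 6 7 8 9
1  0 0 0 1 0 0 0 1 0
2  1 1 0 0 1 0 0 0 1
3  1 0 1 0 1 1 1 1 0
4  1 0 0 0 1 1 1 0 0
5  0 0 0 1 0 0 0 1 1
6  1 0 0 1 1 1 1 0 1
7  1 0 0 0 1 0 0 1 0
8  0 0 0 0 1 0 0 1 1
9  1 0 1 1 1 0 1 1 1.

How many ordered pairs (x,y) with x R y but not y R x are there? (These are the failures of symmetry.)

Enumerating: (1,8), (2,1), (2,5), (2,9), (3,1), (3,5), (3,6), (3,7), (3,8), (4,7), (6,1), (6,5), … and 9 more.
Total: 21.

21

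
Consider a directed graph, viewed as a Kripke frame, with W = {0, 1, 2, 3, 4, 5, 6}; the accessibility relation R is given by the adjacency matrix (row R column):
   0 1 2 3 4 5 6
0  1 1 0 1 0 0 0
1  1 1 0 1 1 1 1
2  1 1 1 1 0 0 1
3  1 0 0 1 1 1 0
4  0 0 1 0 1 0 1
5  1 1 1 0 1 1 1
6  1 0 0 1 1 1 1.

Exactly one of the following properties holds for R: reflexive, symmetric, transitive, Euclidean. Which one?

reflexive

Reflexive: yes — every world is R-related to itself.
Symmetric: no — 1 R 3 but not 3 R 1.
Transitive: no — 0 R 1 and 1 R 4, but not 0 R 4.
Euclidean: no — 0 R 3 and 0 R 1, but not 3 R 1.
Only reflexive holds.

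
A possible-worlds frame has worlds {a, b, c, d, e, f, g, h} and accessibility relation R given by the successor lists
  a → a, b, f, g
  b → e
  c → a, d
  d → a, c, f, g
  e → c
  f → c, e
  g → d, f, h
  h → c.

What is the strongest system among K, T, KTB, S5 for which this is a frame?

K

Reflexive (axiom T): no — b is not related to itself.
Symmetric (axiom B): no — a R b but not b R a.
Euclidean (axiom 5): no — a R b and a R f, but not b R f.
So F validates K; T would additionally require R to be reflexive. The strongest is K.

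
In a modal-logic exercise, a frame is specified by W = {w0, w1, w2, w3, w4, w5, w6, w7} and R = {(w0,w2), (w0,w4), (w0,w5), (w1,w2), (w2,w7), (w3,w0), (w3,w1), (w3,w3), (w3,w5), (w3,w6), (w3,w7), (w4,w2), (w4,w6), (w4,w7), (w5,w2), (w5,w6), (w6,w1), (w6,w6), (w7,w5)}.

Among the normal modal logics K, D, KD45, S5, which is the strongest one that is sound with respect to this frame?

D

Serial (axiom D): yes — every world has a successor (e.g. w0 R w2).
Transitive (axiom 4): no — w0 R w2 and w2 R w7, but not w0 R w7.
Euclidean (axiom 5): no — w0 R w2 and w0 R w4, but not w2 R w4.
Reflexive (axiom T): no — w0 is not related to itself.
So F validates K, D; KD45 would additionally require R to be Euclidean and transitive. The strongest is D.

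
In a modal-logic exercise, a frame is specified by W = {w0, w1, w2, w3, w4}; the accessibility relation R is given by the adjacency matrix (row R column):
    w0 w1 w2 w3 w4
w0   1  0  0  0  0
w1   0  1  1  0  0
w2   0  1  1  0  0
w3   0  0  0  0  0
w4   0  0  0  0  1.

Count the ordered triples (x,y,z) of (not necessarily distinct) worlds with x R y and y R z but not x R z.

0

R is transitive; there are no such tuples.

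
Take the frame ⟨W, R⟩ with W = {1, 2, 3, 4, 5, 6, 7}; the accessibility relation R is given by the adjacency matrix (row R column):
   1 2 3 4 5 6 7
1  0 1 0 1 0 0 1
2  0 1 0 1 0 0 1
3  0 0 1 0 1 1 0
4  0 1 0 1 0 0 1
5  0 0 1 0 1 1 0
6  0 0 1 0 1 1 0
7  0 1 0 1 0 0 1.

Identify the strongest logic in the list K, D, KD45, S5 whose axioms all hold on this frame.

Serial (axiom D): yes — every world has a successor (e.g. 1 R 2).
Transitive (axiom 4): yes — every two-step R-path is closed by a direct edge.
Euclidean (axiom 5): yes — any two successors of a common world are R-related.
Reflexive (axiom T): no — 1 is not related to itself.
So F validates K, D, KD45; S5 would additionally require R to be reflexive. The strongest is KD45.

KD45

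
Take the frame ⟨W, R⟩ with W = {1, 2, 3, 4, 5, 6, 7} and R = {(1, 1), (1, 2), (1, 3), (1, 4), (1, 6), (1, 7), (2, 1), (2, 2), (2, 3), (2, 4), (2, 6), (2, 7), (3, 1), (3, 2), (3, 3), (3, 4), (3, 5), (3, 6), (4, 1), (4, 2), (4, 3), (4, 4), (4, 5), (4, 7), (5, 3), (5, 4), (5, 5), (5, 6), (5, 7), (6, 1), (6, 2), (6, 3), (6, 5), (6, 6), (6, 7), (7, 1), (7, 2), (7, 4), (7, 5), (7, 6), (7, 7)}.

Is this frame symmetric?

Symmetric: yes — every pair in R has its reverse in R.

Yes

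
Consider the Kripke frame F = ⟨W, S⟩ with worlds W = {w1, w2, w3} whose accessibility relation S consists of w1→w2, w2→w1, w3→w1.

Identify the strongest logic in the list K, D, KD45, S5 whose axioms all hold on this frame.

Serial (axiom D): yes — every world has a successor (e.g. w1 S w2).
Transitive (axiom 4): no — w3 S w1 and w1 S w2, but not w3 S w2.
Euclidean (axiom 5): no — w1 S w2 and w1 S w2, but not w2 S w2.
Reflexive (axiom T): no — w1 is not related to itself.
So F validates K, D; KD45 would additionally require S to be Euclidean and transitive. The strongest is D.

D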